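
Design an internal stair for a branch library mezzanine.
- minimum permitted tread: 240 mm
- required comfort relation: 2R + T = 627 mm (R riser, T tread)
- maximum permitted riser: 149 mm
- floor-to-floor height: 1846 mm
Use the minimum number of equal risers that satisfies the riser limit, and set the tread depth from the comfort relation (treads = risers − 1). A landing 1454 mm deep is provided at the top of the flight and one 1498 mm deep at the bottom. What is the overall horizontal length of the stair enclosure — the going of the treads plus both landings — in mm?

7068 mm

⌈1846/149⌉ = 13 risers.
Riser R = 1846 / 13 = 142 mm, within the 149 mm limit.
Tread T = 627 − 2 × 142 = 343 mm (≥ 240 mm).
13 risers give 12 treads; going = 12 × 343 = 4116 mm.
Add landings: 4116 + 1454 + 1498 = 7068 mm.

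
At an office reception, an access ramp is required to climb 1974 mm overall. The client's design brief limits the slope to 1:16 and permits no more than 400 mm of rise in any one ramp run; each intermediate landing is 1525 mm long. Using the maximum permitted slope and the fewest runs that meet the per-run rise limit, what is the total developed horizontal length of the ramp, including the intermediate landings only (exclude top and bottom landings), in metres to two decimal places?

At most 400 each: 1974/400 = 4.93, giving 5 ramp runs. That means 4 intermediate landings.
Horizontal run for 1974 mm of rise at 1:16 is 1974 × 16 = 31584 mm.
4 intermediate landings contribute 4 × 1525 = 6100 mm.
Total developed length = 31584 + 6100 = 37684 mm.
= 37.68 m.

37.68 m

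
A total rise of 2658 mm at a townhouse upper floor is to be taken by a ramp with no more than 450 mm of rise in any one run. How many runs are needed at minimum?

⌈2658/450⌉ = 6 ramp runs.

6 runs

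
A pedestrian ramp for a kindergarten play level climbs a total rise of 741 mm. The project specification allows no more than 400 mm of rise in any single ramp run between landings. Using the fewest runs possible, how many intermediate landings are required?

1 intermediate landings

741 / 400 = 1.85, so 2 ramp runs are needed.
2 runs are separated by 1 intermediate landings.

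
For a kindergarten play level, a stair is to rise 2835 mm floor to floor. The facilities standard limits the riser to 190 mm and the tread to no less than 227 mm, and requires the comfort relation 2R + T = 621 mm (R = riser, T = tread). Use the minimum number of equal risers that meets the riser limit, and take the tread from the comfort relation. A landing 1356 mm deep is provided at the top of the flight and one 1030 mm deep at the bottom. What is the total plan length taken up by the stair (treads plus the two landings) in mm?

5788 mm

⌈2835/190⌉ = 15 risers.
R = 2835 ÷ 15 = 189 mm.
Tread T = 621 − 2 × 189 = 243 mm (≥ 227 mm).
Going = (15 − 1) × 243 = 3402 mm.
Enclosure = 3402 + 1356 + 1030 = 5788 mm.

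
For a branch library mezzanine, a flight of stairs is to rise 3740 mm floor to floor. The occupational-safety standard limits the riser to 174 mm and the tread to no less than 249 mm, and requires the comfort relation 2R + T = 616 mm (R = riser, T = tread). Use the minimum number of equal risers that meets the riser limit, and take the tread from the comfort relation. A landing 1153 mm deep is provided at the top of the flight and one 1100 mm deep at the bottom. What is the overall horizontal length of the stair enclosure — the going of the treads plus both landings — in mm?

⌈3740/174⌉ = 22 risers.
Riser R = 3740 / 22 = 170 mm, within the 174 mm limit.
From 2R + T = 616: T = 616 − 340 = 276 mm.
Treads = 22 − 1 = 21; going = 21 × 276 = 5796 mm.
Enclosure = 5796 + 1153 + 1100 = 8049 mm.

8049 mm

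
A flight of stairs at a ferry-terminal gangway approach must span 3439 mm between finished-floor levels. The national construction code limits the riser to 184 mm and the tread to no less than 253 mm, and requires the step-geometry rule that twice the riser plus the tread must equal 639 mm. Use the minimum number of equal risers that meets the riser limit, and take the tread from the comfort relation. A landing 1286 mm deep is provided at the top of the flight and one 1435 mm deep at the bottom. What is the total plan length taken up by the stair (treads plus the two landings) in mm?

3439 / 184 = 18.69, so 19 risers are needed.
Each riser is 3439/19 = 181 mm (≤ 184 mm).
Tread T = 639 − 2 × 181 = 277 mm (≥ 253 mm).
Going = (19 − 1) × 277 = 4986 mm.
Enclosure = 4986 + 1286 + 1435 = 7707 mm.

7707 mm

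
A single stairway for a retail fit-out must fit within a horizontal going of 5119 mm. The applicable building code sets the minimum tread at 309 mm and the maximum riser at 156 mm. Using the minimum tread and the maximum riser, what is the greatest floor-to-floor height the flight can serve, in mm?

2652 mm

Treads that fit: ⌊5119 / 309⌋ = 16.
Risers = treads + 1 = 17.
Maximum height = 17 × 156 = 2652 mm.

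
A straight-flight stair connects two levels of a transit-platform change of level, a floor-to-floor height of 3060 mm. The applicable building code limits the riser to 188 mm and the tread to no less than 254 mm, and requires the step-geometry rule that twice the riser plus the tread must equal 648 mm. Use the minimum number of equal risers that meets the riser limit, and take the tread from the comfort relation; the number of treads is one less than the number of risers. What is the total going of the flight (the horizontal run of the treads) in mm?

4608 mm

3060 / 188 = 16.277 → round up to 17 risers.
Each riser is 3060/17 = 180 mm (≤ 188 mm).
From 2R + T = 648: T = 648 − 360 = 288 mm.
17 risers give 16 treads; going = 16 × 288 = 4608 mm.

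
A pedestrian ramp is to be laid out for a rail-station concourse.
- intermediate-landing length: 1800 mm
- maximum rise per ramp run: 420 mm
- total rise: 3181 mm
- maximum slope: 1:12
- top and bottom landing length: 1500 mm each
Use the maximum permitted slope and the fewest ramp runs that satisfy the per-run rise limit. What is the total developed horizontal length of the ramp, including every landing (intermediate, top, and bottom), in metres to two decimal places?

3181 / 420 = 7.57, so 8 ramp runs are needed. That means 7 intermediate landings.
Ramp run (horizontal) at 1:12: 3181 × 12 = 38172 mm.
Intermediate landings: 7 × 1800 = 12600 mm.
Top and bottom landings: 2 × 1500 = 3000 mm.
Total = 38172 + 12600 + 3000 = 53772 mm.
= 53.77 m.

53.77 m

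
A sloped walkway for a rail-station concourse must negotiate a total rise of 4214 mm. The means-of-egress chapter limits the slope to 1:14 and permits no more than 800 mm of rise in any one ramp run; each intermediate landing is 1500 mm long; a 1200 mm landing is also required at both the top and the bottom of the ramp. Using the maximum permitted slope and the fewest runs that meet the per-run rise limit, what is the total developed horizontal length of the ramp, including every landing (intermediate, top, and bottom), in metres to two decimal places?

68.90 m

At most 800 each: 4214/800 = 5.27, giving 6 ramp runs. That means 5 intermediate landings.
Horizontal run for 4214 mm of rise at 1:14 is 4214 × 14 = 58996 mm.
5 intermediate landings contribute 5 × 1500 = 7500 mm.
Top and bottom landings: 2 × 1200 = 2400 mm.
Total = 58996 + 7500 + 2400 = 68896 mm.
= 68.90 m.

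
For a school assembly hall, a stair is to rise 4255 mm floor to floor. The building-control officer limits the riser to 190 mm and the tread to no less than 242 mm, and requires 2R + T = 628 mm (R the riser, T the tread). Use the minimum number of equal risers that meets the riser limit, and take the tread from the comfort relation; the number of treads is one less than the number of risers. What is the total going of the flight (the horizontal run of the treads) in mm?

5676 mm

At most 190 each: 4255/190 = 22.39, giving 23 risers.
Riser R = 4255 / 23 = 185 mm, within the 190 mm limit.
Tread T = 628 − 2 × 185 = 258 mm (≥ 242 mm).
23 risers give 22 treads; going = 22 × 258 = 5676 mm.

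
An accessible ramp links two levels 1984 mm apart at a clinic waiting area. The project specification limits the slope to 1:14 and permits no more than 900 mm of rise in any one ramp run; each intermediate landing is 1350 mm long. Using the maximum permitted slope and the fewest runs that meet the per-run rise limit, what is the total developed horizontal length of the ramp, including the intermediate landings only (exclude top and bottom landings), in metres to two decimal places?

30.48 m

⌈1984/900⌉ = 3 ramp runs. That means 2 intermediate landings.
Ramp run (horizontal) at 1:14: 1984 × 14 = 27776 mm.
2 intermediate landings contribute 2 × 1350 = 2700 mm.
Developed length = 27776 + 2700 = 30476 mm.
= 30.48 m.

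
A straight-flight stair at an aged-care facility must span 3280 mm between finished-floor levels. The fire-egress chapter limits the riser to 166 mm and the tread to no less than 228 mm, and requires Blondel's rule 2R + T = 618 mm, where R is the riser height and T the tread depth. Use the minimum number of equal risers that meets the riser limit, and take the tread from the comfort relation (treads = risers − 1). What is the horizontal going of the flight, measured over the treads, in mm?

5510 mm

At most 166 each: 3280/166 = 19.76, giving 20 risers.
Riser R = 3280 / 20 = 164 mm, within the 166 mm limit.
Tread T = 618 − 2 × 164 = 290 mm (≥ 228 mm).
Going = (20 − 1) × 290 = 5510 mm.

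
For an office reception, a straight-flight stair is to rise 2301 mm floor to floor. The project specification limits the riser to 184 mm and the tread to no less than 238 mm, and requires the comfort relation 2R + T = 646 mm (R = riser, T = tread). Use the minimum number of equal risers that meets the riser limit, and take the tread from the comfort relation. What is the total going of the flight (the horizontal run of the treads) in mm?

At most 184 each: 2301/184 = 12.51, giving 13 risers.
Each riser is 2301/13 = 177 mm (≤ 184 mm).
T = 646 − 2·177 = 292 mm, which satisfies the 238 mm minimum.
13 risers give 12 treads; going = 12 × 292 = 3504 mm.

3504 mm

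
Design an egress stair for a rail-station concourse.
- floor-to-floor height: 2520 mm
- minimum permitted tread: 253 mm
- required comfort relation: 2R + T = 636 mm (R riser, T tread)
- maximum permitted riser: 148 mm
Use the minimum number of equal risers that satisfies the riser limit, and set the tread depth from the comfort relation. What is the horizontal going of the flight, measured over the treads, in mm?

At most 148 each: 2520/148 = 17.03, giving 18 risers.
R = 2520 ÷ 18 = 140 mm.
Tread T = 636 − 2 × 140 = 356 mm (≥ 253 mm).
18 risers give 17 treads; going = 17 × 356 = 6052 mm.

6052 mm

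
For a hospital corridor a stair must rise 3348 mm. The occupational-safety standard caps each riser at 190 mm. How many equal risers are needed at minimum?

18 risers

3348 / 190 = 17.62, so 18 risers are needed.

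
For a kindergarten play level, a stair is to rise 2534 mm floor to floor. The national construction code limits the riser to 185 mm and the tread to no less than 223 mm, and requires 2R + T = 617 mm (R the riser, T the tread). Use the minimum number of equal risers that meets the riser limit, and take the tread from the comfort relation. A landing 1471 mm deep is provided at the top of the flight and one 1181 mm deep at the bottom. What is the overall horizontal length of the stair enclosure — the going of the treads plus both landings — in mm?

5967 mm

⌈2534/185⌉ = 14 risers.
Riser R = 2534 / 14 = 181 mm, within the 185 mm limit.
Tread T = 617 − 2 × 181 = 255 mm (≥ 223 mm).
Treads = 14 − 1 = 13; going = 13 × 255 = 3315 mm.
Enclosure = 3315 + 1471 + 1181 = 5967 mm.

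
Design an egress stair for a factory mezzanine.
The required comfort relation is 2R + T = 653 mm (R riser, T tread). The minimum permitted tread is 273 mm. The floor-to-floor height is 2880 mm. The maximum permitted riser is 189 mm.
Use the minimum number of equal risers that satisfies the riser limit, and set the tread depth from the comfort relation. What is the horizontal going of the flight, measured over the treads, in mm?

4395 mm

At most 189 each: 2880/189 = 15.24, giving 16 risers.
R = 2880 ÷ 16 = 180 mm.
From 2R + T = 653: T = 653 − 360 = 293 mm.
Treads = 16 − 1 = 15; going = 15 × 293 = 4395 mm.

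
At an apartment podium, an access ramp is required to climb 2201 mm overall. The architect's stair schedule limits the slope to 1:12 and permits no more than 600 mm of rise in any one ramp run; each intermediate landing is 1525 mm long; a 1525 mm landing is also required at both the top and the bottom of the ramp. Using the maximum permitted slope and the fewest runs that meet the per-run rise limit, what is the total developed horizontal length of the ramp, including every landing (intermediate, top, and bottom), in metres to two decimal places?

⌈2201/600⌉ = 4 ramp runs. That means 3 intermediate landings.
Ramp run (horizontal) at 1:12: 2201 × 12 = 26412 mm.
Intermediate landings: 3 × 1525 = 4575 mm.
Top and bottom landings: 2 × 1525 = 3050 mm.
Total = 26412 + 4575 + 3050 = 34037 mm.
= 34.04 m.

34.04 m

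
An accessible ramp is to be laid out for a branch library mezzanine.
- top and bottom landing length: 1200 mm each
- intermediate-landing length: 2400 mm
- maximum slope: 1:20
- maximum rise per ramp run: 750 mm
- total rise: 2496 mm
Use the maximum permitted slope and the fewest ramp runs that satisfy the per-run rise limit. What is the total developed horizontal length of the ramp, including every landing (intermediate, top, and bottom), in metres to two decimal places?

59.52 m

2496 / 750 = 3.33, so 4 ramp runs are needed. That means 3 intermediate landings.
Ramp run (horizontal) at 1:20: 2496 × 20 = 49920 mm.
Intermediate landings: 3 × 2400 = 7200 mm.
Top and bottom landings: 2 × 1200 = 2400 mm.
Total = 49920 + 7200 + 2400 = 59520 mm.
= 59.52 m.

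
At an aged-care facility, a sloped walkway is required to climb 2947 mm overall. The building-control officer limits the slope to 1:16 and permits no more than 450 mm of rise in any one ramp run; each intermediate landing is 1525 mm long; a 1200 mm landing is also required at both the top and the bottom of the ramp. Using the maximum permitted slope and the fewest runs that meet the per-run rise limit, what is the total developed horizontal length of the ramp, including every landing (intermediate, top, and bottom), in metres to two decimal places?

58.70 m

2947 / 450 = 6.549 → round up to 7 ramp runs. That means 6 intermediate landings.
Horizontal run for 2947 mm of rise at 1:16 is 2947 × 16 = 47152 mm.
6 intermediate landings contribute 6 × 1525 = 9150 mm.
Top and bottom landings: 2 × 1200 = 2400 mm.
Total = 47152 + 9150 + 2400 = 58702 mm.
= 58.70 m.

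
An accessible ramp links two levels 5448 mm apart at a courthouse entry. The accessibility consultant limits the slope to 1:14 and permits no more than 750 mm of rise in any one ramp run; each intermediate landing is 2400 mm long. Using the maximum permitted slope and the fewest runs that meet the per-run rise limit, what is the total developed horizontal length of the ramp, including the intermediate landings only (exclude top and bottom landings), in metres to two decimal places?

93.07 m

5448 / 750 = 7.26, so 8 ramp runs are needed. That means 7 intermediate landings.
Horizontal run for 5448 mm of rise at 1:14 is 5448 × 14 = 76272 mm.
7 intermediate landings contribute 7 × 2400 = 16800 mm.
Developed length = 76272 + 16800 = 93072 mm.
= 93.07 m.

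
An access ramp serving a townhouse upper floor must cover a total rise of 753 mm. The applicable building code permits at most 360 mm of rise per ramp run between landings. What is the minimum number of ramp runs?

3 runs

753 / 360 = 2.09, so 3 ramp runs are needed.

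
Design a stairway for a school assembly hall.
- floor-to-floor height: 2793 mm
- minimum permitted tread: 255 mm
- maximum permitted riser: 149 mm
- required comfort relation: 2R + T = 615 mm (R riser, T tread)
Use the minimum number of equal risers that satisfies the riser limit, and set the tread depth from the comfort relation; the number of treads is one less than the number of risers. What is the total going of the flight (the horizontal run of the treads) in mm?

⌈2793/149⌉ = 19 risers.
R = 2793 ÷ 19 = 147 mm.
Tread T = 615 − 2 × 147 = 321 mm (≥ 255 mm).
Treads = 19 − 1 = 18; going = 18 × 321 = 5778 mm.

5778 mm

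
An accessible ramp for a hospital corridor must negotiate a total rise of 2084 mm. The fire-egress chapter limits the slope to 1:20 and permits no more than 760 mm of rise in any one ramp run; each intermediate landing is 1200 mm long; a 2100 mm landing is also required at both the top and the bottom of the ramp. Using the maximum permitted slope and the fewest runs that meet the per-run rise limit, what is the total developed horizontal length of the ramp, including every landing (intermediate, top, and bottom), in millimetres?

48280 mm

2084 / 760 = 2.74, so 3 ramp runs are needed. That means 2 intermediate landings.
Ramp run (horizontal) at 1:20: 2084 × 20 = 41680 mm.
Intermediate landings: 2 × 1200 = 2400 mm.
Top and bottom landings: 2 × 2100 = 4200 mm.
Total = 41680 + 2400 + 4200 = 48280 mm.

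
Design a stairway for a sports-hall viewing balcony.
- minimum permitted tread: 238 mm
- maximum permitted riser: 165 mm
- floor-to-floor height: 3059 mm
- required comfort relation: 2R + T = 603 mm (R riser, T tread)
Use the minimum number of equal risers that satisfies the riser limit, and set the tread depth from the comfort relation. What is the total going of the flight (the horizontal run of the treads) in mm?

5058 mm

At most 165 each: 3059/165 = 18.54, giving 19 risers.
R = 3059 ÷ 19 = 161 mm.
From 2R + T = 603: T = 603 − 322 = 281 mm.
Going = (19 − 1) × 281 = 5058 mm.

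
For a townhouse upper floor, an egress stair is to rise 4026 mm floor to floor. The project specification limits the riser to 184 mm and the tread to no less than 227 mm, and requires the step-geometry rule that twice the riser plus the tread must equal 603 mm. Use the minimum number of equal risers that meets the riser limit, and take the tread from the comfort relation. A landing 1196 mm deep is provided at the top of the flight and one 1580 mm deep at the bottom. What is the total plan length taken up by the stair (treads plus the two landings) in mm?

⌈4026/184⌉ = 22 risers.
Riser R = 4026 / 22 = 183 mm, within the 184 mm limit.
From 2R + T = 603: T = 603 − 366 = 237 mm.
Going = (22 − 1) × 237 = 4977 mm.
Enclosure = 4977 + 1196 + 1580 = 7753 mm.

7753 mm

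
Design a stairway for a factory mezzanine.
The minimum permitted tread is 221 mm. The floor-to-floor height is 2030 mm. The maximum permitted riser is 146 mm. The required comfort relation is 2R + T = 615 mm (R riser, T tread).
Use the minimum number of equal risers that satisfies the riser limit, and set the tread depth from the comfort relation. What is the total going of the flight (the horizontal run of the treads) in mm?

4225 mm

⌈2030/146⌉ = 14 risers.
Riser R = 2030 / 14 = 145 mm, within the 146 mm limit.
From 2R + T = 615: T = 615 − 290 = 325 mm.
14 risers give 13 treads; going = 13 × 325 = 4225 mm.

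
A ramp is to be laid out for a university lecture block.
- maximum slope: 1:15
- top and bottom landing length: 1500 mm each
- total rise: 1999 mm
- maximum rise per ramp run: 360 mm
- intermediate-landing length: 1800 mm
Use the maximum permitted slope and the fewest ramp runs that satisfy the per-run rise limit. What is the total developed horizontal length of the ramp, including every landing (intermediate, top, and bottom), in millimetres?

1999 / 360 = 5.553 → round up to 6 ramp runs. That means 5 intermediate landings.
Horizontal run for 1999 mm of rise at 1:15 is 1999 × 15 = 29985 mm.
Intermediate landings: 5 × 1800 = 9000 mm.
Top and bottom landings: 2 × 1500 = 3000 mm.
Total = 29985 + 9000 + 3000 = 41985 mm.

41985 mm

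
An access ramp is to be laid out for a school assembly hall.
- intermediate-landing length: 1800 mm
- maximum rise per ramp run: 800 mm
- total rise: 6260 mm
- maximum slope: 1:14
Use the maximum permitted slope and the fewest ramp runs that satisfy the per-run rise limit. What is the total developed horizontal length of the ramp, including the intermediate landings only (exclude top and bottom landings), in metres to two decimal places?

100.24 m

6260 / 800 = 7.83, so 8 ramp runs are needed. That means 7 intermediate landings.
Ramp run (horizontal) at 1:14: 6260 × 14 = 87640 mm.
Intermediate landings: 7 × 1800 = 12600 mm.
Total developed length = 87640 + 12600 = 100240 mm.
= 100.24 m.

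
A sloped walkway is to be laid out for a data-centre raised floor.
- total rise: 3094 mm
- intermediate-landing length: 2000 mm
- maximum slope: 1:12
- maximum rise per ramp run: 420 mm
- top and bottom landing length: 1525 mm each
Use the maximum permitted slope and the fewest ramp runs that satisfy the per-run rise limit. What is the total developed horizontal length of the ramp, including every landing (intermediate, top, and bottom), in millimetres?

⌈3094/420⌉ = 8 ramp runs. That means 7 intermediate landings.
Horizontal run for 3094 mm of rise at 1:12 is 3094 × 12 = 37128 mm.
7 intermediate landings contribute 7 × 2000 = 14000 mm.
Top and bottom landings: 2 × 1525 = 3050 mm.
Total = 37128 + 14000 + 3050 = 54178 mm.

54178 mm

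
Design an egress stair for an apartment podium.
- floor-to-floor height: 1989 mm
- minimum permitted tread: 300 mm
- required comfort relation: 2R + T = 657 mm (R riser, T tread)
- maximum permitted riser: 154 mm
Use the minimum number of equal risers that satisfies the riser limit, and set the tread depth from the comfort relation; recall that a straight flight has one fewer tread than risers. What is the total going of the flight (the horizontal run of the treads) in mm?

1989 / 154 = 12.92, so 13 risers are needed.
R = 1989 ÷ 13 = 153 mm.
T = 657 − 2·153 = 351 mm, which satisfies the 300 mm minimum.
13 risers give 12 treads; going = 12 × 351 = 4212 mm.

4212 mm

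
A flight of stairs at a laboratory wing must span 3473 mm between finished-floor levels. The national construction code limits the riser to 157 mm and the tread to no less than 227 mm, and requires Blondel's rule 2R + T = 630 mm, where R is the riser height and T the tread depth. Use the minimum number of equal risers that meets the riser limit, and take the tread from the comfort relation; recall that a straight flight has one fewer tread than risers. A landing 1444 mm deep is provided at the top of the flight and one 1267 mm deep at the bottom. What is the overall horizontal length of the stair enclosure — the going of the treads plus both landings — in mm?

9927 mm

3473 / 157 = 22.121 → round up to 23 risers.
Each riser is 3473/23 = 151 mm (≤ 157 mm).
From 2R + T = 630: T = 630 − 302 = 328 mm.
Going = (23 − 1) × 328 = 7216 mm.
Add landings: 7216 + 1444 + 1267 = 9927 mm.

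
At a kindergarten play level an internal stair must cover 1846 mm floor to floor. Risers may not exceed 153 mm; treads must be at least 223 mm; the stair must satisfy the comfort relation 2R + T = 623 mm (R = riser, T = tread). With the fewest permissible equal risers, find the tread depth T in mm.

⌈1846/153⌉ = 13 risers.
R = 1846 ÷ 13 = 142 mm.
Tread T = 623 − 2 × 142 = 339 mm (≥ 223 mm).

339 mm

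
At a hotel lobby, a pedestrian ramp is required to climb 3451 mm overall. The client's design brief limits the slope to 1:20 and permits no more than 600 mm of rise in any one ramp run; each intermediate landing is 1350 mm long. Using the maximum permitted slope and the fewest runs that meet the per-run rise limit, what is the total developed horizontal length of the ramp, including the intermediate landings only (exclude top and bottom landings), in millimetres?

3451 / 600 = 5.752 → round up to 6 ramp runs. That means 5 intermediate landings.
Ramp run (horizontal) at 1:20: 3451 × 20 = 69020 mm.
5 intermediate landings contribute 5 × 1350 = 6750 mm.
Developed length = 69020 + 6750 = 75770 mm.

75770 mm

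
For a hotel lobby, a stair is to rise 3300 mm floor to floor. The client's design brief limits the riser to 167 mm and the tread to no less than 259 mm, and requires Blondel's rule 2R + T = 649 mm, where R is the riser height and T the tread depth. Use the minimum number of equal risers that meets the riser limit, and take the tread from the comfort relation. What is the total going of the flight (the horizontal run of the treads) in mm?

⌈3300/167⌉ = 20 risers.
Each riser is 3300/20 = 165 mm (≤ 167 mm).
Tread T = 649 − 2 × 165 = 319 mm (≥ 259 mm).
Treads = 20 − 1 = 19; going = 19 × 319 = 6061 mm.

6061 mm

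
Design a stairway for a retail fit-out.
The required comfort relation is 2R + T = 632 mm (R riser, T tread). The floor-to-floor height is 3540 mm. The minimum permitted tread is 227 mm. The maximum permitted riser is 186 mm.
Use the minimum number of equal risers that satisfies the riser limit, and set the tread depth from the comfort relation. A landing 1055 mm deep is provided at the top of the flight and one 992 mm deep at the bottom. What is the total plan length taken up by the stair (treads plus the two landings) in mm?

3540 / 186 = 19.03, so 20 risers are needed.
Riser R = 3540 / 20 = 177 mm, within the 186 mm limit.
Tread T = 632 − 2 × 177 = 278 mm (≥ 227 mm).
Treads = 20 − 1 = 19; going = 19 × 278 = 5282 mm.
Enclosure = 5282 + 1055 + 992 = 7329 mm.

7329 mm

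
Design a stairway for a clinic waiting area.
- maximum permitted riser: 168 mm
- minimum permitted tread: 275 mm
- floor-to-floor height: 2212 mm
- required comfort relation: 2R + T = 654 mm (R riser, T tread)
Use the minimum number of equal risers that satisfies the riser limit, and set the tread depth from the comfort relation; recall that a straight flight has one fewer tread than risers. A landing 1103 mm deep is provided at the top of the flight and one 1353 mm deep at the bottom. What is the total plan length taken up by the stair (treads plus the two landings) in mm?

⌈2212/168⌉ = 14 risers.
Each riser is 2212/14 = 158 mm (≤ 168 mm).
T = 654 − 2·158 = 338 mm, which satisfies the 275 mm minimum.
14 risers give 13 treads; going = 13 × 338 = 4394 mm.
Enclosure = 4394 + 1103 + 1353 = 6850 mm.

6850 mm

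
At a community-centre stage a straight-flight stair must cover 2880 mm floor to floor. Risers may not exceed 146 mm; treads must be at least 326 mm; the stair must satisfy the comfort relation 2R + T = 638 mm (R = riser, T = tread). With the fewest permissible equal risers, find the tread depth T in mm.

2880 / 146 = 19.73, so 20 risers are needed.
R = 2880 ÷ 20 = 144 mm.
Tread T = 638 − 2 × 144 = 350 mm (≥ 326 mm).

350 mm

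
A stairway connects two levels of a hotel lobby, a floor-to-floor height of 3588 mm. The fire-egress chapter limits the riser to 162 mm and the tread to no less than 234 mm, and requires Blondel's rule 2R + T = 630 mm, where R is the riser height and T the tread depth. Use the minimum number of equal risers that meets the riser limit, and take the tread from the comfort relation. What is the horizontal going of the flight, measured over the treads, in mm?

6996 mm

⌈3588/162⌉ = 23 risers.
Riser R = 3588 / 23 = 156 mm, within the 162 mm limit.
Tread T = 630 − 2 × 156 = 318 mm (≥ 234 mm).
Going = (23 − 1) × 318 = 6996 mm.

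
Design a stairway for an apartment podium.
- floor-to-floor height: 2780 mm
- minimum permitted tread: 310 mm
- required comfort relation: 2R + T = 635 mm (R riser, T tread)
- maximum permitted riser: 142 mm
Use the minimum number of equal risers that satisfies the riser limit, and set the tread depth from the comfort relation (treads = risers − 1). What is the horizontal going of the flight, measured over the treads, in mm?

⌈2780/142⌉ = 20 risers.
Riser R = 2780 / 20 = 139 mm, within the 142 mm limit.
T = 635 − 2·139 = 357 mm, which satisfies the 310 mm minimum.
Going = (20 − 1) × 357 = 6783 mm.

6783 mm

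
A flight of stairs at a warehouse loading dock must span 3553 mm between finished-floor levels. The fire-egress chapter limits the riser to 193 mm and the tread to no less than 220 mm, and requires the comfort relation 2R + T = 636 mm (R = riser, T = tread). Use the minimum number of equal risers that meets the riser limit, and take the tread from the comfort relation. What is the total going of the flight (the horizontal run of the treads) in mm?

4716 mm

At most 193 each: 3553/193 = 18.41, giving 19 risers.
Riser R = 3553 / 19 = 187 mm, within the 193 mm limit.
Tread T = 636 − 2 × 187 = 262 mm (≥ 220 mm).
Treads = 19 − 1 = 18; going = 18 × 262 = 4716 mm.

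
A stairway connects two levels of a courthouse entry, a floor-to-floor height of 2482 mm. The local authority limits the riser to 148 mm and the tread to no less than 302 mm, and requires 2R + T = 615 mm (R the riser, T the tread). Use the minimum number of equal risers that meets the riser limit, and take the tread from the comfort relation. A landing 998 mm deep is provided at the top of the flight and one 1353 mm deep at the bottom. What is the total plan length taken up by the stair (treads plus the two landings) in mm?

7519 mm

⌈2482/148⌉ = 17 risers.
Riser R = 2482 / 17 = 146 mm, within the 148 mm limit.
T = 615 − 2·146 = 323 mm, which satisfies the 302 mm minimum.
17 risers give 16 treads; going = 16 × 323 = 5168 mm.
Add landings: 5168 + 998 + 1353 = 7519 mm.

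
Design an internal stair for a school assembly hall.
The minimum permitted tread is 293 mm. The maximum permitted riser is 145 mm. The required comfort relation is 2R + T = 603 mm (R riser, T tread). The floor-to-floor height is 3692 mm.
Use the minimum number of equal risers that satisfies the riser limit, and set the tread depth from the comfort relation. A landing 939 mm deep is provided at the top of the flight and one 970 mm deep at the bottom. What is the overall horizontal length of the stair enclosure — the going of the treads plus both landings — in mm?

9884 mm

3692 / 145 = 25.462 → round up to 26 risers.
Riser R = 3692 / 26 = 142 mm, within the 145 mm limit.
From 2R + T = 603: T = 603 − 284 = 319 mm.
26 risers give 25 treads; going = 25 × 319 = 7975 mm.
Enclosure = 7975 + 939 + 970 = 9884 mm.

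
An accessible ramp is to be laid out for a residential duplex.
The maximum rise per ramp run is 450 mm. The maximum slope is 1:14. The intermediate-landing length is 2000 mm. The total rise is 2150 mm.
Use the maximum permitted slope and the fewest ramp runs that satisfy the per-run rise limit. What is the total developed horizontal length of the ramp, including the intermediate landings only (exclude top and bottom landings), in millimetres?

2150 / 450 = 4.778 → round up to 5 ramp runs. That means 4 intermediate landings.
Ramp run (horizontal) at 1:14: 2150 × 14 = 30100 mm.
Intermediate landings: 4 × 2000 = 8000 mm.
Developed length = 30100 + 8000 = 38100 mm.

38100 mm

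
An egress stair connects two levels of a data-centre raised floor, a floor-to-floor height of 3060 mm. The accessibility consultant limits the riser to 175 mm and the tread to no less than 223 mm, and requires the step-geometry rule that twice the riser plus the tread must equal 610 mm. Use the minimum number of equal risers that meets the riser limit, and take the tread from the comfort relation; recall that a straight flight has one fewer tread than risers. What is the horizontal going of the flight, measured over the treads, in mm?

4590 mm

At most 175 each: 3060/175 = 17.49, giving 18 risers.
R = 3060 ÷ 18 = 170 mm.
From 2R + T = 610: T = 610 − 340 = 270 mm.
Going = (18 − 1) × 270 = 4590 mm.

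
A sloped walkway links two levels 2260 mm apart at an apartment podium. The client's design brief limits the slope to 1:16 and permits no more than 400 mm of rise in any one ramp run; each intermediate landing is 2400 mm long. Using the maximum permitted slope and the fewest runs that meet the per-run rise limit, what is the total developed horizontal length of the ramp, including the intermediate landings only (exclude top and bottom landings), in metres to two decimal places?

2260 / 400 = 5.65, so 6 ramp runs are needed. That means 5 intermediate landings.
Horizontal run for 2260 mm of rise at 1:16 is 2260 × 16 = 36160 mm.
Intermediate landings: 5 × 2400 = 12000 mm.
Developed length = 36160 + 12000 = 48160 mm.
= 48.16 m.

48.16 m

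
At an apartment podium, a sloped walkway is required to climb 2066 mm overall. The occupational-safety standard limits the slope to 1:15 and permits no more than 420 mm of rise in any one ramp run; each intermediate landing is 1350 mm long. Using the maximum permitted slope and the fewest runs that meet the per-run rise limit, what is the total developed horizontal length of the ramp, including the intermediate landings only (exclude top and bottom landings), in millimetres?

2066 / 420 = 4.92, so 5 ramp runs are needed. That means 4 intermediate landings.
Horizontal run for 2066 mm of rise at 1:15 is 2066 × 15 = 30990 mm.
4 intermediate landings contribute 4 × 1350 = 5400 mm.
Total developed length = 30990 + 5400 = 36390 mm.

36390 mm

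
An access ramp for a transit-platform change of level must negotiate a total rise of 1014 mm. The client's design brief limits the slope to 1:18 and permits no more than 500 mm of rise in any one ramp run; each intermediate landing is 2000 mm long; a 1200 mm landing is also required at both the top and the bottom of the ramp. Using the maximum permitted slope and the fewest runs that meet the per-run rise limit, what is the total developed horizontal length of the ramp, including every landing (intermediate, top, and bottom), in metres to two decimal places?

⌈1014/500⌉ = 3 ramp runs. That means 2 intermediate landings.
Ramp run (horizontal) at 1:18: 1014 × 18 = 18252 mm.
Intermediate landings: 2 × 2000 = 4000 mm.
Top and bottom landings: 2 × 1200 = 2400 mm.
Total = 18252 + 4000 + 2400 = 24652 mm.
= 24.65 m.

24.65 m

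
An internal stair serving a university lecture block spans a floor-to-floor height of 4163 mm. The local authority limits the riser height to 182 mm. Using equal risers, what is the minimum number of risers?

23 risers

4163 / 182 = 22.87, so 23 risers are needed.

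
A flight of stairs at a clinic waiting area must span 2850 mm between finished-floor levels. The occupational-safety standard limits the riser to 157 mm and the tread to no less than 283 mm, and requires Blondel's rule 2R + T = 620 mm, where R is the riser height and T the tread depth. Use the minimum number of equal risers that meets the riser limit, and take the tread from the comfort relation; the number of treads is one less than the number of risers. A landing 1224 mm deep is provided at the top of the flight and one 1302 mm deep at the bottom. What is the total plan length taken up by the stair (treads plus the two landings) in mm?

8286 mm

⌈2850/157⌉ = 19 risers.
Each riser is 2850/19 = 150 mm (≤ 157 mm).
From 2R + T = 620: T = 620 − 300 = 320 mm.
19 risers give 18 treads; going = 18 × 320 = 5760 mm.
Enclosure = 5760 + 1224 + 1302 = 8286 mm.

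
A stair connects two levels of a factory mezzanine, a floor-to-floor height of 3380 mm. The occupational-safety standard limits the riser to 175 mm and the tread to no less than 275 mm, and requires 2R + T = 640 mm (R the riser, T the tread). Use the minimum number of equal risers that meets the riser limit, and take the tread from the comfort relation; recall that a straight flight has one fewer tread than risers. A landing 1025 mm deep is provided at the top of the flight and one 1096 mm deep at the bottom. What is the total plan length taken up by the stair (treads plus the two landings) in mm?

7859 mm

3380 / 175 = 19.314 → round up to 20 risers.
Riser R = 3380 / 20 = 169 mm, within the 175 mm limit.
Tread T = 640 − 2 × 169 = 302 mm (≥ 275 mm).
Going = (20 − 1) × 302 = 5738 mm.
Add landings: 5738 + 1025 + 1096 = 7859 mm.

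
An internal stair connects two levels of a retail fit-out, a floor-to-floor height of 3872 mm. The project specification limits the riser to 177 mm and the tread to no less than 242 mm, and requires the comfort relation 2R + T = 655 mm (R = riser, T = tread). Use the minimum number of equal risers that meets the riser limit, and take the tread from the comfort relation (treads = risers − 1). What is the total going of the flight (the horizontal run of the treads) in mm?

3872 / 177 = 21.88, so 22 risers are needed.
Each riser is 3872/22 = 176 mm (≤ 177 mm).
T = 655 − 2·176 = 303 mm, which satisfies the 242 mm minimum.
22 risers give 21 treads; going = 21 × 303 = 6363 mm.

6363 mm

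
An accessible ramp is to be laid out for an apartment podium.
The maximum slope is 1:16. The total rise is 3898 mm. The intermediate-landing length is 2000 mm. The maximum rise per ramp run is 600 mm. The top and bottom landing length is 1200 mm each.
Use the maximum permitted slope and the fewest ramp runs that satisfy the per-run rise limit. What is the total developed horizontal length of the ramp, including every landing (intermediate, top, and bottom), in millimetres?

3898 / 600 = 6.497 → round up to 7 ramp runs. That means 6 intermediate landings.
Ramp run (horizontal) at 1:16: 3898 × 16 = 62368 mm.
6 intermediate landings contribute 6 × 2000 = 12000 mm.
Top and bottom landings: 2 × 1200 = 2400 mm.
Total = 62368 + 12000 + 2400 = 76768 mm.

76768 mm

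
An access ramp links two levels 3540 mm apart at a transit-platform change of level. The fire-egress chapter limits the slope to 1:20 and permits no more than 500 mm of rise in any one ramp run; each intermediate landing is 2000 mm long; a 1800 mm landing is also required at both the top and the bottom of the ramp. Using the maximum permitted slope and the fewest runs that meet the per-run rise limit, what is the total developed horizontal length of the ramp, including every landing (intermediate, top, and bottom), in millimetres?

88400 mm

⌈3540/500⌉ = 8 ramp runs. That means 7 intermediate landings.
Horizontal run for 3540 mm of rise at 1:20 is 3540 × 20 = 70800 mm.
Intermediate landings: 7 × 2000 = 14000 mm.
Top and bottom landings: 2 × 1800 = 3600 mm.
Total = 70800 + 14000 + 3600 = 88400 mm.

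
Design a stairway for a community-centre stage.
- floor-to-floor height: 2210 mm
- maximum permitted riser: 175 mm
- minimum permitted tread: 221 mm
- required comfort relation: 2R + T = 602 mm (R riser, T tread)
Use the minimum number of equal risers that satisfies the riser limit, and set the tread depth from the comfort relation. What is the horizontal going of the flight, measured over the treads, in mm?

⌈2210/175⌉ = 13 risers.
Riser R = 2210 / 13 = 170 mm, within the 175 mm limit.
From 2R + T = 602: T = 602 − 340 = 262 mm.
Treads = 13 − 1 = 12; going = 12 × 262 = 3144 mm.

3144 mm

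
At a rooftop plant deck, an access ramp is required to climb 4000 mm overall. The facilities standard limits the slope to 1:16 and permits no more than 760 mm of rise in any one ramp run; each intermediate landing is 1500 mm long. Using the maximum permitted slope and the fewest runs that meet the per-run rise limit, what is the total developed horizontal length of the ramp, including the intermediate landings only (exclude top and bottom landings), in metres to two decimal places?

71.50 m

4000 / 760 = 5.263 → round up to 6 ramp runs. That means 5 intermediate landings.
Ramp run (horizontal) at 1:16: 4000 × 16 = 64000 mm.
Intermediate landings: 5 × 1500 = 7500 mm.
Developed length = 64000 + 7500 = 71500 mm.
= 71.50 m.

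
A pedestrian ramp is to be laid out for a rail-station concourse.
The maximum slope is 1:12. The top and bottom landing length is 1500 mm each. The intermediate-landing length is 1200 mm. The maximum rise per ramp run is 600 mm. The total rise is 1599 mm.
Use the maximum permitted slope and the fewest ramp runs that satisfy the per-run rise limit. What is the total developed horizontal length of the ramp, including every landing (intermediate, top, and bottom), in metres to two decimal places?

1599 / 600 = 2.665 → round up to 3 ramp runs. That means 2 intermediate landings.
Horizontal run for 1599 mm of rise at 1:12 is 1599 × 12 = 19188 mm.
Intermediate landings: 2 × 1200 = 2400 mm.
Top and bottom landings: 2 × 1500 = 3000 mm.
Total = 19188 + 2400 + 3000 = 24588 mm.
= 24.59 m.

24.59 m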